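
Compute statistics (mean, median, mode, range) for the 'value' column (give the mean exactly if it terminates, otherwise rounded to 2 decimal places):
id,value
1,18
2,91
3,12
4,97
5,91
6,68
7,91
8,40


Data: [18, 91, 12, 97, 91, 68, 91, 40]
Count: 8
Sum: 508
Mean: 508/8 = 63.5
Sorted: [12, 18, 40, 68, 91, 91, 91, 97]
Median: 79.5
Mode: 91 (3 times)
Range: 97 - 12 = 85
Min: 12, Max: 97

mean=63.5, median=79.5, mode=91, range=85


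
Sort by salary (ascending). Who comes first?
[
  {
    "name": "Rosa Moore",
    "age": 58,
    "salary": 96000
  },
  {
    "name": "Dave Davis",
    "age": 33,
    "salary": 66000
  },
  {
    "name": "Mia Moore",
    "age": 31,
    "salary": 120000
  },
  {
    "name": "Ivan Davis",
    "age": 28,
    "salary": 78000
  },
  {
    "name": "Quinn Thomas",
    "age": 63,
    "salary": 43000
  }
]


Sort by: salary (ascending)

Sorted order:
  1. Quinn Thomas (salary = 43000)
  2. Dave Davis (salary = 66000)
  3. Ivan Davis (salary = 78000)
  4. Rosa Moore (salary = 96000)
  5. Mia Moore (salary = 120000)

First: Quinn Thomas

Quinn Thomas


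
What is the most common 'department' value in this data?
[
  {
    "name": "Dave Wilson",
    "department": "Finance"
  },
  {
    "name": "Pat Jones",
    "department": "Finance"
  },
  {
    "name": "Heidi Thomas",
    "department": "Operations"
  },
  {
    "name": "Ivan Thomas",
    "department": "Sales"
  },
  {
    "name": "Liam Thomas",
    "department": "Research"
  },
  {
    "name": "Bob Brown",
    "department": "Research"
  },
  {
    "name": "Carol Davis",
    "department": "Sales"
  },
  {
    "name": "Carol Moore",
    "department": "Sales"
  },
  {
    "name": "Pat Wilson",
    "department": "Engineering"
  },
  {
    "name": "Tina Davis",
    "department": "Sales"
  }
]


Counting 'department' values across 10 records:

  Sales: 4 ####
  Finance: 2 ##
  Research: 2 ##
  Operations: 1 #
  Engineering: 1 #

Most common: Sales (4 times)

Sales (4 times)


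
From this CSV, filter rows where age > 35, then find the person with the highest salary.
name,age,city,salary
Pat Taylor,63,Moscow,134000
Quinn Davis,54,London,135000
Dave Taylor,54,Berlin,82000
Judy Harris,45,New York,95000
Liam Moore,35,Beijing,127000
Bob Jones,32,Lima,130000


Filter: age > 35
Sort by: salary (descending)

Filtered records (4):
  Quinn Davis, age 54, salary $135000
  Pat Taylor, age 63, salary $134000
  Judy Harris, age 45, salary $95000
  Dave Taylor, age 54, salary $82000

Highest salary: Quinn Davis ($135000)

Quinn Davis


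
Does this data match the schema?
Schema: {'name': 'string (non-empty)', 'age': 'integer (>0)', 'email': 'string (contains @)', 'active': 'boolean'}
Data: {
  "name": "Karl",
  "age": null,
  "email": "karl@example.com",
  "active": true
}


Validating each field against schema:
  name: OK (non-empty string)
  age: FAIL (null is not an integer)
  email: OK (string with @)
  active: OK (boolean)

Result: INVALID (1 error: age)

INVALID (1 error: age)


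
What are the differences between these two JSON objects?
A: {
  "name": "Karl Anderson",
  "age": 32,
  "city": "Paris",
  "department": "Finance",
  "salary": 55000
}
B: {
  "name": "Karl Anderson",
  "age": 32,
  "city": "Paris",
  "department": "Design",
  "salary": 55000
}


Comparing each field (in key order):
  name: same
  age: same
  city: same
  department: DIFFERENT
  salary: same
Differences:
  department: Finance -> Design

1 field(s) changed

1 change: department


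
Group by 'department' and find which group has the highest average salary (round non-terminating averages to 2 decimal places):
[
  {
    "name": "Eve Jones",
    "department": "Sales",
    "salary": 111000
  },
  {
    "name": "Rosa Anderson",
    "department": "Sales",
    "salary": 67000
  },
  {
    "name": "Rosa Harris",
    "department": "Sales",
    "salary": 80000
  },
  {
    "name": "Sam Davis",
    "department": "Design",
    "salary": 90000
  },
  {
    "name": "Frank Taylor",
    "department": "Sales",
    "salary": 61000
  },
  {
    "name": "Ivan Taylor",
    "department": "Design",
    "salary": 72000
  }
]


Group by: department

Groups:
  Design: 2 people, avg salary = 162000/2 = $81000
  Sales: 4 people, avg salary = 319000/4 = $79750

Highest average salary: Design ($81000)

Design ($81000)


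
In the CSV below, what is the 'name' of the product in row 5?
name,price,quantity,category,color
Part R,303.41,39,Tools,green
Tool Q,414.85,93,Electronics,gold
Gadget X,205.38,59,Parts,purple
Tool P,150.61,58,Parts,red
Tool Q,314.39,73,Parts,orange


Query: Row 5 ('Tool Q'), column 'name'
Value: Tool Q

Tool Q


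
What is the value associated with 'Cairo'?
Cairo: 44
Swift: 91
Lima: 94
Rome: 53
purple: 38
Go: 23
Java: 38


Looking up key 'Cairo'
Value: 44

44


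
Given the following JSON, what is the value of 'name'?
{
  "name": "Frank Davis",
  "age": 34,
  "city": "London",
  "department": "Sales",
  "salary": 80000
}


Looking up field 'name'
Value: Frank Davis

Frank Davis


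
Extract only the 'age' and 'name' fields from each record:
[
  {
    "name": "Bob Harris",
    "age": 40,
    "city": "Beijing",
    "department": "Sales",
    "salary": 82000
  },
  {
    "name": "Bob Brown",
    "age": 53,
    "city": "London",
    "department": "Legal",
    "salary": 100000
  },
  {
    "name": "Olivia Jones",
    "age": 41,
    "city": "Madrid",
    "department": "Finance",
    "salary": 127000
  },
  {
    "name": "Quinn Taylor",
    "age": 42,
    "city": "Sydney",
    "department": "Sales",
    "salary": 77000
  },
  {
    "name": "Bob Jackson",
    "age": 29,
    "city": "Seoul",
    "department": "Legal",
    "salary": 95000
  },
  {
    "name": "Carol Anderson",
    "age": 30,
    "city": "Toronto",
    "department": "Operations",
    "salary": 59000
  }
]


Original: 6 records with fields: name, age, city, department, salary
Keep: ['age', 'name']
Drop: ['city', 'department', 'salary']
Result: 6 records, 2 fields each

[
  {
    "age": 40,
    "name": "Bob Harris"
  },
  {
    "age": 53,
    "name": "Bob Brown"
  },
  {
    "age": 41,
    "name": "Olivia Jones"
  },
  {
    "age": 42,
    "name": "Quinn Taylor"
  },
  {
    "age": 29,
    "name": "Bob Jackson"
  },
  {
    "age": 30,
    "name": "Carol Anderson"
  }
]


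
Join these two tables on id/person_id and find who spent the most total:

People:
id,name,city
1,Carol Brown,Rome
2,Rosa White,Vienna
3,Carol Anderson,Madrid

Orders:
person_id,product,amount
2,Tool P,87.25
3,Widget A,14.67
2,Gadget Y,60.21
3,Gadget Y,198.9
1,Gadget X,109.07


Join on: people.id = orders.person_id

Joined rows:
  Rosa White (Vienna) bought Tool P for $87.25
  Carol Anderson (Madrid) bought Widget A for $14.67
  Rosa White (Vienna) bought Gadget Y for $60.21
  Carol Anderson (Madrid) bought Gadget Y for $198.9
  Carol Brown (Rome) bought Gadget X for $109.07

Total per person:
  Carol Anderson: $213.57
  Rosa White: $147.46
  Carol Brown: $109.07

Top spender: Carol Anderson ($213.57)

Carol Anderson ($213.57)


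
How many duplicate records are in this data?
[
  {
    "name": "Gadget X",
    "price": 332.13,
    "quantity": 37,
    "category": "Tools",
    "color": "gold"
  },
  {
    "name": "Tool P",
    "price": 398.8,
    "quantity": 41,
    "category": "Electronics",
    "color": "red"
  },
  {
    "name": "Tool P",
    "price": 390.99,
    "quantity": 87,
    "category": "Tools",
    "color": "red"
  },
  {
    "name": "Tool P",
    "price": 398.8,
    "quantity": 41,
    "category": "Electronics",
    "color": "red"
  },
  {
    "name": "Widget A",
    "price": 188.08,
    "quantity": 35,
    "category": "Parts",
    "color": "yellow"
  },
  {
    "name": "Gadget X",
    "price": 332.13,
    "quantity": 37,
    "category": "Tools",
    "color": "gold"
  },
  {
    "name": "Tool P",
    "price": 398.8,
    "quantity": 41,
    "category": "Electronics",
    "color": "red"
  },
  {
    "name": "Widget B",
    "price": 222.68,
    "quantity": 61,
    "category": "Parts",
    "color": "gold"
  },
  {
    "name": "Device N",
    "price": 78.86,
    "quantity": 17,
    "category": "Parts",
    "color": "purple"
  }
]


Checking 9 records for duplicates:

  Row 1: Gadget X ($332.13, qty 37)
  Row 2: Tool P ($398.8, qty 41)
  Row 3: Tool P ($390.99, qty 87)
  Row 4: Tool P ($398.8, qty 41) <-- DUPLICATE
  Row 5: Widget A ($188.08, qty 35)
  Row 6: Gadget X ($332.13, qty 37) <-- DUPLICATE
  Row 7: Tool P ($398.8, qty 41) <-- DUPLICATE
  Row 8: Widget B ($222.68, qty 61)
  Row 9: Device N ($78.86, qty 17)

Duplicates found: 3
Unique records: 6

3 duplicates, 6 unique


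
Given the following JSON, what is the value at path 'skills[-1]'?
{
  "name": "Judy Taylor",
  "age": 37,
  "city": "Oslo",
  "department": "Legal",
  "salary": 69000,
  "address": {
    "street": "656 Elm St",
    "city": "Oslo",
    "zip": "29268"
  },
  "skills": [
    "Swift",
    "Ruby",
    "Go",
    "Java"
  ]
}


Query: skills[-1]
Path: skills -> last element
Value: Java

Java


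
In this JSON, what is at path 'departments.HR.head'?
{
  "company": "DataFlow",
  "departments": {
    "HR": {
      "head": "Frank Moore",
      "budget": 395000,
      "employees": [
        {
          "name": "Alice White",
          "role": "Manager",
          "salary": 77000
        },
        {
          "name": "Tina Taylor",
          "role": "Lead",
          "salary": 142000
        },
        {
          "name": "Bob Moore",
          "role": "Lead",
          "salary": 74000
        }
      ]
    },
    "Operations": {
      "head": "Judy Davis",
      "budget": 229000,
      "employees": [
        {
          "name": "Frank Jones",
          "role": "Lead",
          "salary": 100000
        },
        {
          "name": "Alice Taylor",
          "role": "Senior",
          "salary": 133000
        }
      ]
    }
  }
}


Path: departments.HR.head

Navigate:
  -> departments
  -> HR
  -> head = 'Frank Moore'

Frank Moore


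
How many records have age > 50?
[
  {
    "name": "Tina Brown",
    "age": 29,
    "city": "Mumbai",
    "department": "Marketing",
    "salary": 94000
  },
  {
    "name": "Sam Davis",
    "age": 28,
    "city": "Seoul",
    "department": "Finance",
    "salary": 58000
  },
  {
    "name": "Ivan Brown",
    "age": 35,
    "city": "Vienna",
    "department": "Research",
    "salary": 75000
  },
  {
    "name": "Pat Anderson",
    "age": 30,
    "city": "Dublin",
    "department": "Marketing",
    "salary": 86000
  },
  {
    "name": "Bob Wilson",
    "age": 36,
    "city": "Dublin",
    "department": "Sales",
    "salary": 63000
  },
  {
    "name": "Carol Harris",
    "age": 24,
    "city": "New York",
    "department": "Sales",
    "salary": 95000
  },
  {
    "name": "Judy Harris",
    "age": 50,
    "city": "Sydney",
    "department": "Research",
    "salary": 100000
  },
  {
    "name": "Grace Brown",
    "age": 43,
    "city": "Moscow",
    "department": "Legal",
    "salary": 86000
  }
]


Data: 8 records
Condition: age > 50

Checking each record:
  Tina Brown: 29
  Sam Davis: 28
  Ivan Brown: 35
  Pat Anderson: 30
  Bob Wilson: 36
  Carol Harris: 24
  Judy Harris: 50
  Grace Brown: 43

Count: 0

0


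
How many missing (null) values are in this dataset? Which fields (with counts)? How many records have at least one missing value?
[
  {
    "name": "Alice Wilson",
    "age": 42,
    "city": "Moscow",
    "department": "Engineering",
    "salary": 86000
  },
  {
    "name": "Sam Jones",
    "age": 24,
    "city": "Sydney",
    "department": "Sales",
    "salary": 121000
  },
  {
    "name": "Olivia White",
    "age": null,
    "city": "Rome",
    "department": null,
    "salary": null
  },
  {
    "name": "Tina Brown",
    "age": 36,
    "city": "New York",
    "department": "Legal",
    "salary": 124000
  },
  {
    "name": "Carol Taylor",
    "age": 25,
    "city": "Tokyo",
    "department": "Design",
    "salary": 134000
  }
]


Checking for missing (null) values in 5 records:

  Alice Wilson: complete
  Sam Jones: complete
  Olivia White: age, department, salary
  Tina Brown: complete
  Carol Taylor: complete

Per field:
  name: 0 missing
  age: 1 missing
  city: 0 missing
  department: 1 missing
  salary: 1 missing

Total missing values: 3
Records with any missing: 1

3 missing values (age: 1, department: 1, salary: 1); 1 incomplete records


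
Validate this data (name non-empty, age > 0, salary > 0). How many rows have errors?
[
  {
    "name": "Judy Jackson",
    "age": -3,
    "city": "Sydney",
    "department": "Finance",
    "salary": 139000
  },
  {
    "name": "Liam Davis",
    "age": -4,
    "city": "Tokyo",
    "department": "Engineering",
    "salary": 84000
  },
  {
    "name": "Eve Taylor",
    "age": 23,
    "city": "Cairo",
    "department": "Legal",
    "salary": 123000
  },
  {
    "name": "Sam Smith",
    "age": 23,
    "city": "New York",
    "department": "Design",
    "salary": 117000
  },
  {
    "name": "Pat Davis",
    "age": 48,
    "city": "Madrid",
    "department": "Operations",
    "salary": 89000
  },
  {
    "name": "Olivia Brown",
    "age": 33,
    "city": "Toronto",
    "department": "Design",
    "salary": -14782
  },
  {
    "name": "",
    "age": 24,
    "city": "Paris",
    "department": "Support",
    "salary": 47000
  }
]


Validating 7 records:
Rules: name non-empty, age > 0, salary > 0

  Row 1 (Judy Jackson): negative age: -3
  Row 2 (Liam Davis): negative age: -4
  Row 3 (Eve Taylor): OK
  Row 4 (Sam Smith): OK
  Row 5 (Pat Davis): OK
  Row 6 (Olivia Brown): negative salary: -14782
  Row 7 (???): empty name

Total errors: 4

4 errors


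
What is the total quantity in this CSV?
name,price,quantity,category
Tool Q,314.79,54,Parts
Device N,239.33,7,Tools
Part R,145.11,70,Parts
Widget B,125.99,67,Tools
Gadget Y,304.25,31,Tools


Computing total quantity:
Values: [54, 7, 70, 67, 31]
Sum = 229

229


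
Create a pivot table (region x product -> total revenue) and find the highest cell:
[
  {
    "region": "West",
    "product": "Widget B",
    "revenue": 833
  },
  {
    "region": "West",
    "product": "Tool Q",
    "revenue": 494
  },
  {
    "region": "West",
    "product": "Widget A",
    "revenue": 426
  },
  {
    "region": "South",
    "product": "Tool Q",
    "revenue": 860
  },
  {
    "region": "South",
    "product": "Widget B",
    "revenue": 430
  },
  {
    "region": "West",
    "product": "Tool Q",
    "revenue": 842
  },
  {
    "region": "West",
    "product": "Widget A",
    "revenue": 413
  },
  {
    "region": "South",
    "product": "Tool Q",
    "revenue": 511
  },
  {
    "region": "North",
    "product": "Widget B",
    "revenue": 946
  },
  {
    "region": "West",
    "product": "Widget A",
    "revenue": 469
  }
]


Pivot: region (rows) x product (columns) -> total revenue

     Tool Q        Widget A      Widget B    
North            0             0           946  
South         1371             0           430  
West          1336          1308           833  

Highest: South / Tool Q = $1371

South / Tool Q = $1371


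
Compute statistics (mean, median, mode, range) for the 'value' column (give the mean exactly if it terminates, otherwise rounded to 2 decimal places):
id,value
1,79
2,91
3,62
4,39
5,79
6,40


Data: [79, 91, 62, 39, 79, 40]
Count: 6
Sum: 390
Mean: 390/6 = 65
Sorted: [39, 40, 62, 79, 79, 91]
Median: 70.5
Mode: 79 (2 times)
Range: 91 - 39 = 52
Min: 39, Max: 91

mean=65, median=70.5, mode=79, range=52


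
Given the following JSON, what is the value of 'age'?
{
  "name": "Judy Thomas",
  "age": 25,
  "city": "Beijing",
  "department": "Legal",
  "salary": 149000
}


Looking up field 'age'
Value: 25

25


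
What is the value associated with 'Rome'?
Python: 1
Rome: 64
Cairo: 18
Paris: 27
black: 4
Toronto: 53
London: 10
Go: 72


Looking up key 'Rome'
Value: 64

64


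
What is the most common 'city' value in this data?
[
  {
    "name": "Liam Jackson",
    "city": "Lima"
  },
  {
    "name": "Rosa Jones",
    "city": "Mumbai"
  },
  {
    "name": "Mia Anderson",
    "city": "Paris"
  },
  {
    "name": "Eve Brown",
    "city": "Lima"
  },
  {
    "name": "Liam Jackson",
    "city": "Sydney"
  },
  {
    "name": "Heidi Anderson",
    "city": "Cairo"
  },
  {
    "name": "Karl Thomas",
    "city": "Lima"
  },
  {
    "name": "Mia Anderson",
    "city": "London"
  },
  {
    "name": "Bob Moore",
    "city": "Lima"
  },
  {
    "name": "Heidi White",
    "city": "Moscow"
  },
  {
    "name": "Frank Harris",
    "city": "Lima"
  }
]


Counting 'city' values across 11 records:

  Lima: 5 #####
  Mumbai: 1 #
  Paris: 1 #
  Sydney: 1 #
  Cairo: 1 #
  London: 1 #
  Moscow: 1 #

Most common: Lima (5 times)

Lima (5 times)


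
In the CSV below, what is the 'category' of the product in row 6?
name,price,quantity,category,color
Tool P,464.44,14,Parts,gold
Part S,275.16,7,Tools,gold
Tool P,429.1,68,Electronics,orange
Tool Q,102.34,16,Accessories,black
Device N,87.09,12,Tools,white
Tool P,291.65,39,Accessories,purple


Query: Row 6 ('Tool P'), column 'category'
Value: Accessories

Accessories


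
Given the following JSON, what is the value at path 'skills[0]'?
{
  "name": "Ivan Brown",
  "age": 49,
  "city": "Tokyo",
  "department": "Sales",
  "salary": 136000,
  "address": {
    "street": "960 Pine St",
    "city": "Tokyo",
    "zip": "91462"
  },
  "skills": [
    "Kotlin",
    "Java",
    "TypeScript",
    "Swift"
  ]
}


Query: skills[0]
Path: skills -> first element
Value: Kotlin

Kotlin


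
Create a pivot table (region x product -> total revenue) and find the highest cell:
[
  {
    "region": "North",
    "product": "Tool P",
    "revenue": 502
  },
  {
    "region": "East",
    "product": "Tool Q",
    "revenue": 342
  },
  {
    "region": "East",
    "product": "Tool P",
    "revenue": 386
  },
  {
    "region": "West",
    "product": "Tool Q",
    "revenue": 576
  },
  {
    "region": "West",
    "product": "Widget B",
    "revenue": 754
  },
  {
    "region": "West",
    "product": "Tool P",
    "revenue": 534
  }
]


Pivot: region (rows) x product (columns) -> total revenue

     Tool P        Tool Q        Widget B    
East           386           342             0  
North          502             0             0  
West           534           576           754  

Highest: West / Widget B = $754

West / Widget B = $754


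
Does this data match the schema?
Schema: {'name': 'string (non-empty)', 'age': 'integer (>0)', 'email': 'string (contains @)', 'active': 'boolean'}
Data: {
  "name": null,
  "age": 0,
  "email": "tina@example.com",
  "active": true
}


Validating each field against schema:
  name: FAIL (null is not a string)
  age: FAIL (0 is not > 0)
  email: OK (string with @)
  active: OK (boolean)

Result: INVALID (2 errors: name, age)

INVALID (2 errors: name, age)


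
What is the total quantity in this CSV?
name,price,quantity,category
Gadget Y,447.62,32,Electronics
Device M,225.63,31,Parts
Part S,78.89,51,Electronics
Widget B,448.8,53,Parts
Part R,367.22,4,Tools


Computing total quantity:
Values: [32, 31, 51, 53, 4]
Sum = 171

171


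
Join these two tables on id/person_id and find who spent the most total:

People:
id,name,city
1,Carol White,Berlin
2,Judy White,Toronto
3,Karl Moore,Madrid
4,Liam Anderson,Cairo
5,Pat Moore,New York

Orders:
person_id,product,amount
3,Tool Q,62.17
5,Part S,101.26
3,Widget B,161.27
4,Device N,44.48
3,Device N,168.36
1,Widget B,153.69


Join on: people.id = orders.person_id

Joined rows:
  Karl Moore (Madrid) bought Tool Q for $62.17
  Pat Moore (New York) bought Part S for $101.26
  Karl Moore (Madrid) bought Widget B for $161.27
  Liam Anderson (Cairo) bought Device N for $44.48
  Karl Moore (Madrid) bought Device N for $168.36
  Carol White (Berlin) bought Widget B for $153.69

Total per person:
  Karl Moore: $391.80
  Carol White: $153.69
  Pat Moore: $101.26
  Liam Anderson: $44.48

Top spender: Karl Moore ($391.80)

Karl Moore ($391.80)


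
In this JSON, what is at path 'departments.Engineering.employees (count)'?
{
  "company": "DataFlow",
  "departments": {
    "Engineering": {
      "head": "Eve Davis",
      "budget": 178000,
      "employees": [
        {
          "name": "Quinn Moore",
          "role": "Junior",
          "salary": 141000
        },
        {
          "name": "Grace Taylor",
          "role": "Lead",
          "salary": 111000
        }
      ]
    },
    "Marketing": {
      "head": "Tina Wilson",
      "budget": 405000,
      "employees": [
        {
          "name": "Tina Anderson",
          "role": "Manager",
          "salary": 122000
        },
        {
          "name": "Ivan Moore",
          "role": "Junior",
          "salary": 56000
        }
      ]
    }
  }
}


Path: departments.Engineering.employees (count)

Navigate:
  -> departments
  -> Engineering
  -> employees (array, length 2)

2


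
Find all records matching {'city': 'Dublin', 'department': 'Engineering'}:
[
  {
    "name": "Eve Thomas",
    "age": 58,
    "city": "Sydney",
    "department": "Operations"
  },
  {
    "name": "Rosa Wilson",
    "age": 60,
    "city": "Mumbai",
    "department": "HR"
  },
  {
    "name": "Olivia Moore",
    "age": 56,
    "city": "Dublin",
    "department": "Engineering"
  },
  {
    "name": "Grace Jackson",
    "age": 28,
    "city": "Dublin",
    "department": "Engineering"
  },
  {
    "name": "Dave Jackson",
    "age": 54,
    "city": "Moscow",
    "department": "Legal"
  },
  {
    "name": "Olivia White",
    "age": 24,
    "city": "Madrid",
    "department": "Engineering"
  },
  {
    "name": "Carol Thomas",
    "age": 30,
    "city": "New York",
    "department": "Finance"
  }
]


Search criteria: {'city': 'Dublin', 'department': 'Engineering'}

Checking 7 records:
  Eve Thomas: {city: Sydney, department: Operations}
  Rosa Wilson: {city: Mumbai, department: HR}
  Olivia Moore: {city: Dublin, department: Engineering} <-- MATCH
  Grace Jackson: {city: Dublin, department: Engineering} <-- MATCH
  Dave Jackson: {city: Moscow, department: Legal}
  Olivia White: {city: Madrid, department: Engineering}
  Carol Thomas: {city: New York, department: Finance}

Matches: ["Olivia Moore", "Grace Jackson"]

["Olivia Moore", "Grace Jackson"]


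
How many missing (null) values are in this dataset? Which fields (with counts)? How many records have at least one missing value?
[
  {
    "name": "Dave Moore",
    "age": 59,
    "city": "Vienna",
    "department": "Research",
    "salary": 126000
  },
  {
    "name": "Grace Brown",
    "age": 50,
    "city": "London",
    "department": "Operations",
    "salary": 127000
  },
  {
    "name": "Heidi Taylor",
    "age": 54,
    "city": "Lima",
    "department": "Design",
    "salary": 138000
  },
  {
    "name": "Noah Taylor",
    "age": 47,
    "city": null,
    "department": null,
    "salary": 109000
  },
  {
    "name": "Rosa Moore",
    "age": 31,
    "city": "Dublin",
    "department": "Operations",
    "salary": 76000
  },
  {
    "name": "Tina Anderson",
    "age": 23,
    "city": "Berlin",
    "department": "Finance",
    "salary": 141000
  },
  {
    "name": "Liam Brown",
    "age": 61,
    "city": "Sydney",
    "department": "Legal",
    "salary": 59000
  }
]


Checking for missing (null) values in 7 records:

  Dave Moore: complete
  Grace Brown: complete
  Heidi Taylor: complete
  Noah Taylor: city, department
  Rosa Moore: complete
  Tina Anderson: complete
  Liam Brown: complete

Per field:
  name: 0 missing
  age: 0 missing
  city: 1 missing
  department: 1 missing
  salary: 0 missing

Total missing values: 2
Records with any missing: 1

2 missing values (city: 1, department: 1); 1 incomplete records


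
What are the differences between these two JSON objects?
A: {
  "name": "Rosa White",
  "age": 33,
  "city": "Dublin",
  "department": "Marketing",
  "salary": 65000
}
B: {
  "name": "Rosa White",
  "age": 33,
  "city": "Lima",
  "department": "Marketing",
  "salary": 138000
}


Comparing each field (in key order):
  name: same
  age: same
  city: DIFFERENT
  department: same
  salary: DIFFERENT
Differences:
  city: Dublin -> Lima
  salary: 65000 -> 138000

2 field(s) changed

2 changes: city, salary


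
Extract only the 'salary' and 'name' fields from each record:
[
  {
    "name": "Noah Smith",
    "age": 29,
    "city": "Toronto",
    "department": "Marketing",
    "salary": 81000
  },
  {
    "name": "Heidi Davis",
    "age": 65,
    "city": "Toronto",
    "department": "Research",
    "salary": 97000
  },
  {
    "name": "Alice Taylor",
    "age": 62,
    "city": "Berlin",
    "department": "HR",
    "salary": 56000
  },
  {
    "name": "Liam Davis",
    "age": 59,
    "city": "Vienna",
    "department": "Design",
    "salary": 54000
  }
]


Original: 4 records with fields: name, age, city, department, salary
Keep: ['salary', 'name']
Drop: ['age', 'city', 'department']
Result: 4 records, 2 fields each

[
  {
    "salary": 81000,
    "name": "Noah Smith"
  },
  {
    "salary": 97000,
    "name": "Heidi Davis"
  },
  {
    "salary": 56000,
    "name": "Alice Taylor"
  },
  {
    "salary": 54000,
    "name": "Liam Davis"
  }
]


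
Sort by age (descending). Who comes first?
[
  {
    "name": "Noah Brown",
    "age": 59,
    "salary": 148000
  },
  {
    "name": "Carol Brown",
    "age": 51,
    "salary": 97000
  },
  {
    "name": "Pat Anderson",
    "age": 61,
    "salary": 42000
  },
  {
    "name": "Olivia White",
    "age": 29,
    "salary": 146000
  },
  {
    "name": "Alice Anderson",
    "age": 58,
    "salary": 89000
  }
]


Sort by: age (descending)

Sorted order:
  1. Pat Anderson (age = 61)
  2. Noah Brown (age = 59)
  3. Alice Anderson (age = 58)
  4. Carol Brown (age = 51)
  5. Olivia White (age = 29)

First: Pat Anderson

Pat Anderson


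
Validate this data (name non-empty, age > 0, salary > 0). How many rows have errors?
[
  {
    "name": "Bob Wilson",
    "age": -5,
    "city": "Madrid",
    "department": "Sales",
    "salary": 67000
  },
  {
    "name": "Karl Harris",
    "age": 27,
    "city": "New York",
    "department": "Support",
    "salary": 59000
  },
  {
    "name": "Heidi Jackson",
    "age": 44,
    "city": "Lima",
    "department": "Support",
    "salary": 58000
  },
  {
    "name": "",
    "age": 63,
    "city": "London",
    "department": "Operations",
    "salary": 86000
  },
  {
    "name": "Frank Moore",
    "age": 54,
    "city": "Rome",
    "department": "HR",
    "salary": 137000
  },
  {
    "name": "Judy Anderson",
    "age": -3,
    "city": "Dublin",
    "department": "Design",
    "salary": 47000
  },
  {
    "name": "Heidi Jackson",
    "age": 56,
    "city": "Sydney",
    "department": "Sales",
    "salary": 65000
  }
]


Validating 7 records:
Rules: name non-empty, age > 0, salary > 0

  Row 1 (Bob Wilson): negative age: -5
  Row 2 (Karl Harris): OK
  Row 3 (Heidi Jackson): OK
  Row 4 (???): empty name
  Row 5 (Frank Moore): OK
  Row 6 (Judy Anderson): negative age: -3
  Row 7 (Heidi Jackson): OK

Total errors: 3

3 errors


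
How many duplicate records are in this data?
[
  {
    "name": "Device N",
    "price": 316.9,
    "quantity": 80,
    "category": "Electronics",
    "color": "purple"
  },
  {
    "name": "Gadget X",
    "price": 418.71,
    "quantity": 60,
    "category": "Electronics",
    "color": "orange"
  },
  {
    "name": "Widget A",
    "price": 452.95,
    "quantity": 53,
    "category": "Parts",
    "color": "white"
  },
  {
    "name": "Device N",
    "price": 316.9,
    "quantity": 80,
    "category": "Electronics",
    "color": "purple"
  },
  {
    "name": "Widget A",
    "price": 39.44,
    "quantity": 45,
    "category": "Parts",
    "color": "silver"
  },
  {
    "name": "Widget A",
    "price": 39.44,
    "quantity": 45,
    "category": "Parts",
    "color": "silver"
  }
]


Checking 6 records for duplicates:

  Row 1: Device N ($316.9, qty 80)
  Row 2: Gadget X ($418.71, qty 60)
  Row 3: Widget A ($452.95, qty 53)
  Row 4: Device N ($316.9, qty 80) <-- DUPLICATE
  Row 5: Widget A ($39.44, qty 45)
  Row 6: Widget A ($39.44, qty 45) <-- DUPLICATE

Duplicates found: 2
Unique records: 4

2 duplicates, 4 unique


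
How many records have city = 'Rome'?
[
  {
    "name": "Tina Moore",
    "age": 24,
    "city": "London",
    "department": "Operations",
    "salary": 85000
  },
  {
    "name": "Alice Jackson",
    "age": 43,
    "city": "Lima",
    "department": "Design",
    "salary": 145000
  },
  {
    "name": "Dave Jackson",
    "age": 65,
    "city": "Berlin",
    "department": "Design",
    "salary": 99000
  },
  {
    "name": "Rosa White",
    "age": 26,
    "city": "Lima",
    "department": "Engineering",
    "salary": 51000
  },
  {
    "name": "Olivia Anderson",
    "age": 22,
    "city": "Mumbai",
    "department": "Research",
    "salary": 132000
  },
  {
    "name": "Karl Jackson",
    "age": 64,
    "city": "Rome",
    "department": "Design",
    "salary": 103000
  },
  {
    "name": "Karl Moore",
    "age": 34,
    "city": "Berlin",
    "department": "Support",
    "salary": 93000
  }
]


Data: 7 records
Condition: city = 'Rome'

Checking each record:
  Tina Moore: London
  Alice Jackson: Lima
  Dave Jackson: Berlin
  Rosa White: Lima
  Olivia Anderson: Mumbai
  Karl Jackson: Rome MATCH
  Karl Moore: Berlin

Count: 1

1


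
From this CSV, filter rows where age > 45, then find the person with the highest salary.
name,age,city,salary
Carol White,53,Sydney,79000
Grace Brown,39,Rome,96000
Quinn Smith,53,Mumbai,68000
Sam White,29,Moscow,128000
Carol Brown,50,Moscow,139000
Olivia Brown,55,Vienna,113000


Filter: age > 45
Sort by: salary (descending)

Filtered records (4):
  Carol Brown, age 50, salary $139000
  Olivia Brown, age 55, salary $113000
  Carol White, age 53, salary $79000
  Quinn Smith, age 53, salary $68000

Highest salary: Carol Brown ($139000)

Carol Brown


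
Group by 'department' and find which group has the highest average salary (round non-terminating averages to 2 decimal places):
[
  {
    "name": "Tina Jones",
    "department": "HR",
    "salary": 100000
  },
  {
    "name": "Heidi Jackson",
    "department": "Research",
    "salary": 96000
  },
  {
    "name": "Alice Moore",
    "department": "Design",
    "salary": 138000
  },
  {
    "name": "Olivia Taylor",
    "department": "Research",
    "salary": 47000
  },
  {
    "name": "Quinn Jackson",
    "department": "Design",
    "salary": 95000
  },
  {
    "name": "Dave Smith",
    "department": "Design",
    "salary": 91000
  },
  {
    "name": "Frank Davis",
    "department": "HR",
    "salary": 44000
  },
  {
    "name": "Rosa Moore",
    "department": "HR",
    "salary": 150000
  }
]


Group by: department

Groups:
  Design: 3 people, avg salary = 324000/3 = $108000
  HR: 3 people, avg salary = 294000/3 = $98000
  Research: 2 people, avg salary = 143000/2 = $71500

Highest average salary: Design ($108000)

Design ($108000)


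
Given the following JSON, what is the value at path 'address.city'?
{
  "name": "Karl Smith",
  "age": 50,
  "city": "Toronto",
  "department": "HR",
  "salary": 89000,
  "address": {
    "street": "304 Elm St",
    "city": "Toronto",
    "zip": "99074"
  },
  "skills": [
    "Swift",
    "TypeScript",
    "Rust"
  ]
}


Query: address.city
Path: address -> city
Value: Toronto

Toronto


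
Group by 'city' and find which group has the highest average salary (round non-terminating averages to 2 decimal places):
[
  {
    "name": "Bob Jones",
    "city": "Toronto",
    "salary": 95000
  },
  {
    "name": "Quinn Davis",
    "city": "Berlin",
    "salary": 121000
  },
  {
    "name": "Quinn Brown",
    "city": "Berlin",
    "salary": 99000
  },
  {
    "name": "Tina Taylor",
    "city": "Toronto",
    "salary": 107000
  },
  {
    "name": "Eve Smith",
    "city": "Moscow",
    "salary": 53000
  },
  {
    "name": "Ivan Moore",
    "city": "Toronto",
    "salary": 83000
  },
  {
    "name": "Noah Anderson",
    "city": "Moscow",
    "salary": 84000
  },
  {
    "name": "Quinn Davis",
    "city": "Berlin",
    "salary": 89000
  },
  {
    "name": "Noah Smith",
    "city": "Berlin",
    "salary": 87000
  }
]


Group by: city

Groups:
  Berlin: 4 people, avg salary = 396000/4 = $99000
  Moscow: 2 people, avg salary = 137000/2 = $68500
  Toronto: 3 people, avg salary = 285000/3 = $95000

Highest average salary: Berlin ($99000)

Berlin ($99000)


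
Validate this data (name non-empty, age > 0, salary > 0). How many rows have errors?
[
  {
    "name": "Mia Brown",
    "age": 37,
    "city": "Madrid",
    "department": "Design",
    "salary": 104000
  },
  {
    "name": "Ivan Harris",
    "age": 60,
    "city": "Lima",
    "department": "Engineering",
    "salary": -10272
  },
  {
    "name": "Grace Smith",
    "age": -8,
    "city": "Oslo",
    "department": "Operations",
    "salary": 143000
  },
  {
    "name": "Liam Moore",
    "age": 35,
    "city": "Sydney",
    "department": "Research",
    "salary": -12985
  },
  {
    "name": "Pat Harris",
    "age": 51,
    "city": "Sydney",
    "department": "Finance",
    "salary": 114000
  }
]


Validating 5 records:
Rules: name non-empty, age > 0, salary > 0

  Row 1 (Mia Brown): OK
  Row 2 (Ivan Harris): negative salary: -10272
  Row 3 (Grace Smith): negative age: -8
  Row 4 (Liam Moore): negative salary: -12985
  Row 5 (Pat Harris): OK

Total errors: 3

3 errors


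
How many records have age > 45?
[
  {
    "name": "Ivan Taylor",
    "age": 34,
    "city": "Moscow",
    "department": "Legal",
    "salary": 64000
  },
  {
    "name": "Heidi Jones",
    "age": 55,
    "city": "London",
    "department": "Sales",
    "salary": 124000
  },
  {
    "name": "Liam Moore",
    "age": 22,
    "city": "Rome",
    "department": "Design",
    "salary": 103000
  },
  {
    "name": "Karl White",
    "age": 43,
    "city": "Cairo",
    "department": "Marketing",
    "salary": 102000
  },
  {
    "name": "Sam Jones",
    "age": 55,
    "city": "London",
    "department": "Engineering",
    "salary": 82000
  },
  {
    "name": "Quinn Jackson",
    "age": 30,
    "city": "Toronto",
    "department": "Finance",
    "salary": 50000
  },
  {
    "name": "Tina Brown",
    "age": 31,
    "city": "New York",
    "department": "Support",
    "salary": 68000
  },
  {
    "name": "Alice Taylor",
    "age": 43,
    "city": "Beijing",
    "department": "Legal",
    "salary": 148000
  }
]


Data: 8 records
Condition: age > 45

Checking each record:
  Ivan Taylor: 34
  Heidi Jones: 55 MATCH
  Liam Moore: 22
  Karl White: 43
  Sam Jones: 55 MATCH
  Quinn Jackson: 30
  Tina Brown: 31
  Alice Taylor: 43

Count: 2

2


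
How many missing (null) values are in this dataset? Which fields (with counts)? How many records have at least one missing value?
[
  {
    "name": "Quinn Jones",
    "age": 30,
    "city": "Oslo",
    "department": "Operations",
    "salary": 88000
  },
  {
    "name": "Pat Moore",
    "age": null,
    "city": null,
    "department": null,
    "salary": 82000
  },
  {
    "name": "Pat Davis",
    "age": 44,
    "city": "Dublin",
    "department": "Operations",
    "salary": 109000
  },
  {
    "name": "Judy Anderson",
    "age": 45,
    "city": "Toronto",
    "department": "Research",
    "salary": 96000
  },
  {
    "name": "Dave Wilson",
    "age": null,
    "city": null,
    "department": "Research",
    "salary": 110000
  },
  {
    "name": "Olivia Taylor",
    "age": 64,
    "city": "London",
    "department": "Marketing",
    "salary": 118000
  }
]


Checking for missing (null) values in 6 records:

  Quinn Jones: complete
  Pat Moore: age, city, department
  Pat Davis: complete
  Judy Anderson: complete
  Dave Wilson: age, city
  Olivia Taylor: complete

Per field:
  name: 0 missing
  age: 2 missing
  city: 2 missing
  department: 1 missing
  salary: 0 missing

Total missing values: 5
Records with any missing: 2

5 missing values (age: 2, city: 2, department: 1); 2 incomplete records


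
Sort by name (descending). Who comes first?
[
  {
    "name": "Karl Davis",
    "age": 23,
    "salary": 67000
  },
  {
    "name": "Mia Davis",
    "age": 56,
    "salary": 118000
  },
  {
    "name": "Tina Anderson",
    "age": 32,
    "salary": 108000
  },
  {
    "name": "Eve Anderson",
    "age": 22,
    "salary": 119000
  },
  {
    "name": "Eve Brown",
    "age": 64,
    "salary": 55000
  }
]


Sort by: name (descending)

Sorted order:
  1. Tina Anderson (name = Tina Anderson)
  2. Mia Davis (name = Mia Davis)
  3. Karl Davis (name = Karl Davis)
  4. Eve Brown (name = Eve Brown)
  5. Eve Anderson (name = Eve Anderson)

First: Tina Anderson

Tina Anderson


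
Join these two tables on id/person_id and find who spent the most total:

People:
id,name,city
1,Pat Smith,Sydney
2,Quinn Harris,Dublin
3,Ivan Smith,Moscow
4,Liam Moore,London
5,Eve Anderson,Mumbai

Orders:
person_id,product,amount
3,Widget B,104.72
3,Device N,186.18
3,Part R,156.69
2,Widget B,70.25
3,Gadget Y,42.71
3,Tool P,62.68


Join on: people.id = orders.person_id

Joined rows:
  Ivan Smith (Moscow) bought Widget B for $104.72
  Ivan Smith (Moscow) bought Device N for $186.18
  Ivan Smith (Moscow) bought Part R for $156.69
  Quinn Harris (Dublin) bought Widget B for $70.25
  Ivan Smith (Moscow) bought Gadget Y for $42.71
  Ivan Smith (Moscow) bought Tool P for $62.68

Total per person:
  Ivan Smith: $552.98
  Quinn Harris: $70.25

Top spender: Ivan Smith ($552.98)

Ivan Smith ($552.98)


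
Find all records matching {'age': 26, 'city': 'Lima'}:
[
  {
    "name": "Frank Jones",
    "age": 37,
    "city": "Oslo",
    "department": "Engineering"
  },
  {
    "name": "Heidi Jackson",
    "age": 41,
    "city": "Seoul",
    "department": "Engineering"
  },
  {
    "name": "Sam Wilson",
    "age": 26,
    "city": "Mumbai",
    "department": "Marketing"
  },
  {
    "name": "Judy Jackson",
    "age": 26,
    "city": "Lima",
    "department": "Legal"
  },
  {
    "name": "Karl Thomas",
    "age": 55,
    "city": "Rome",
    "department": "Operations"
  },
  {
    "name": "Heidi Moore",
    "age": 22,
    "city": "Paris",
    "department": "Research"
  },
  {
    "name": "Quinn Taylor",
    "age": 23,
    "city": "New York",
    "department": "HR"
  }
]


Search criteria: {'age': 26, 'city': 'Lima'}

Checking 7 records:
  Frank Jones: {age: 37, city: Oslo}
  Heidi Jackson: {age: 41, city: Seoul}
  Sam Wilson: {age: 26, city: Mumbai}
  Judy Jackson: {age: 26, city: Lima} <-- MATCH
  Karl Thomas: {age: 55, city: Rome}
  Heidi Moore: {age: 22, city: Paris}
  Quinn Taylor: {age: 23, city: New York}

Matches: ["Judy Jackson"]

["Judy Jackson"]


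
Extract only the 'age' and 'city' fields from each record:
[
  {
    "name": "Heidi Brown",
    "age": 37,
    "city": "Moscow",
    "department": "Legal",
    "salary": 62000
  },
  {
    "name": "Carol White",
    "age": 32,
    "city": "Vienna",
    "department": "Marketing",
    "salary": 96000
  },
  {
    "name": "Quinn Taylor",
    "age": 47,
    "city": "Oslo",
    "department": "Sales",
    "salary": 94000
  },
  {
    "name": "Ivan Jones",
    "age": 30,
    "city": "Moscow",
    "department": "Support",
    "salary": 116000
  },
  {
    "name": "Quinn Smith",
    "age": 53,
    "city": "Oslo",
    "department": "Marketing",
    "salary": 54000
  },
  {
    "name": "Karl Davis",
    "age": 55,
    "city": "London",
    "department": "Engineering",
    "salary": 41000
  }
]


Original: 6 records with fields: name, age, city, department, salary
Keep: ['age', 'city']
Drop: ['name', 'department', 'salary']
Result: 6 records, 2 fields each

[
  {
    "age": 37,
    "city": "Moscow"
  },
  {
    "age": 32,
    "city": "Vienna"
  },
  {
    "age": 47,
    "city": "Oslo"
  },
  {
    "age": 30,
    "city": "Moscow"
  },
  {
    "age": 53,
    "city": "Oslo"
  },
  {
    "age": 55,
    "city": "London"
  }
]


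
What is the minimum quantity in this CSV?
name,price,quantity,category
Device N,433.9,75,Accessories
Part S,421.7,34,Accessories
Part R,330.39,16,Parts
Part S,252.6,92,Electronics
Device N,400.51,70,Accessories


Computing minimum quantity:
Values: [75, 34, 16, 92, 70]
Min = 16

16


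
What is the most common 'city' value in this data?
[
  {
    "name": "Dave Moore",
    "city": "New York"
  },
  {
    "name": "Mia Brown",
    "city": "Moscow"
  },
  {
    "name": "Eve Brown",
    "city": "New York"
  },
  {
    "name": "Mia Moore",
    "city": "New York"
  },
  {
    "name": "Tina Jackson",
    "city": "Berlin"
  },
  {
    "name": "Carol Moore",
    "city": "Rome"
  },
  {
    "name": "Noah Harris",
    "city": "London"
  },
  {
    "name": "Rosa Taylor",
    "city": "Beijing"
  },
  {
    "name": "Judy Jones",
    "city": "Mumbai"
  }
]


Counting 'city' values across 9 records:

  New York: 3 ###
  Moscow: 1 #
  Berlin: 1 #
  Rome: 1 #
  London: 1 #
  Beijing: 1 #
  Mumbai: 1 #

Most common: New York (3 times)

New York (3 times)
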